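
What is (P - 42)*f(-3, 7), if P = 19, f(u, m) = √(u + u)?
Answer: -23*I*√6 ≈ -56.338*I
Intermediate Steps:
f(u, m) = √2*√u (f(u, m) = √(2*u) = √2*√u)
(P - 42)*f(-3, 7) = (19 - 42)*(√2*√(-3)) = -23*√2*I*√3 = -23*I*√6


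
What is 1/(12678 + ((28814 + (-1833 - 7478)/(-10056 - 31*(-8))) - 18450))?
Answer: 9808/226005247 ≈ 4.3397e-5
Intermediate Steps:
1/(12678 + ((28814 + (-1833 - 7478)/(-10056 - 31*(-8))) - 18450)) = 1/(12678 + ((28814 - 9311/(-10056 + 248)) - 18450)) = 1/(12678 + ((28814 - 9311/(-9808)) - 18450)) = 1/(12678 + ((28814 - 9311*(-1/9808)) - 18450)) = 1/(12678 + ((28814 + 9311/9808) - 18450)) = 1/(12678 + (282617023/9808 - 18450)) = 1/(12678 + 101659423/9808) = 1/(226005247/9808) = 9808/226005247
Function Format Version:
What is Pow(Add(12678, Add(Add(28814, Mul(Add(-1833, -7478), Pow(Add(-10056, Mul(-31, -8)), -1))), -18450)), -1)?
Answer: Rational(9808, 226005247) ≈ 4.3397e-5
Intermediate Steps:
Pow(Add(12678, Add(Add(28814, Mul(Add(-1833, -7478), Pow(Add(-10056, Mul(-31, -8)), -1))), -18450)), -1) = Pow(Add(12678, Add(Add(28814, Mul(-9311, Pow(Add(-10056, 248), -1))), -18450)), -1) = Pow(Add(12678, Add(Add(28814, Mul(-9311, Pow(-9808, -1))), -18450)), -1) = Pow(Add(12678, Add(Add(28814, Mul(-9311, Rational(-1, 9808))), -18450)), -1) = Pow(Add(12678, Add(Add(28814, Rational(9311, 9808)), -18450)), -1) = Pow(Add(12678, Add(Rational(282617023, 9808), -18450)), -1) = Pow(Add(12678, Rational(101659423, 9808)), -1) = Pow(Rational(226005247, 9808), -1) = Rational(9808, 226005247)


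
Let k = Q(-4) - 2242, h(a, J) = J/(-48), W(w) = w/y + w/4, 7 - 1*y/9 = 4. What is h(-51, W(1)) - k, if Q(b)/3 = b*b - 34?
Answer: 11902433/5184 ≈ 2296.0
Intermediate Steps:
y = 27 (y = 63 - 9*4 = 63 - 36 = 27)
Q(b) = -102 + 3*b² (Q(b) = 3*(b*b - 34) = 3*(b² - 34) = 3*(-34 + b²) = -102 + 3*b²)
W(w) = 31*w/108 (W(w) = w/27 + w/4 = 31*w/108)
h(a, J) = -J/48 (h(a, J) = J*(-1/48) = -J/48)
k = -2296 (k = (-102 + 3*(-4)²) - 2242 = (-102 + 3*16) - 2242 = (-102 + 48) - 2242 = -54 - 2242 = -2296)
h(-51, W(1)) - k = -31/5184 - 1*(-2296) = -1/48*31/108 + 2296 = -31/5184 + 2296 = 11902433/5184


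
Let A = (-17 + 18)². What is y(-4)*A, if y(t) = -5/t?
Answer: 5/4 ≈ 1.2500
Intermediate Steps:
A = 1 (A = 1² = 1)
y(-4)*A = -5/(-4)*1 = -5*(-¼)*1 = (5/4)*1 = 5/4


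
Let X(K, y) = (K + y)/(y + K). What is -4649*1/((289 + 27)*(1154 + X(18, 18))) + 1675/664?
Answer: 152063641/60586680 ≈ 2.5099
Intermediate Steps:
X(K, y) = 1 (X(K, y) = (K + y)/(K + y) = 1)
-4649*1/((289 + 27)*(1154 + X(18, 18))) + 1675/664 = -4649*1/((289 + 27)*(1154 + 1)) + 1675/664 = -4649/(1155*316) + 1675*(1/664) = -4649/364980 + 1675/664 = 152063641/60586680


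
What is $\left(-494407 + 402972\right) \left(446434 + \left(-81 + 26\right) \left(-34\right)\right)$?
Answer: $-40990676240$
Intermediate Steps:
$\left(-494407 + 402972\right) \left(446434 + \left(-81 + 26\right) \left(-34\right)\right) = - 91435 \left(446434 - -1870\right) = - 91435 \left(446434 + 1870\right) = \left(-91435\right) 448304 = -40990676240$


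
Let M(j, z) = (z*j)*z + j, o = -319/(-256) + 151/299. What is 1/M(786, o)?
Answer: 2929491968/9363186212865 ≈ 0.00031287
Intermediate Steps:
o = 134037/76544 (o = -319*(-1/256) + 151*(1/299) = 319/256 + 151/299 = 134037/76544 ≈ 1.7511)
M(j, z) = j + j*z**2 (M(j, z) = (j*z)*z + j = j*z**2 + j = j + j*z**2)
1/M(786, o) = 1/(786*(1 + (134037/76544)**2)) = 1/(786*(1 + 17965917369/5858983936)) = 1/(786*(23824901305/5858983936)) = 1/(9363186212865/2929491968) = 2929491968/9363186212865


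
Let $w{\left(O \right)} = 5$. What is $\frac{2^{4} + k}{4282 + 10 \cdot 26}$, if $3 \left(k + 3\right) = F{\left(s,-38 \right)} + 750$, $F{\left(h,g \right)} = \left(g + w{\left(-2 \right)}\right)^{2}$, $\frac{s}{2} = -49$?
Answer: $\frac{313}{2271} \approx 0.13782$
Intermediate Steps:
$s = -98$ ($s = 2 \left(-49\right) = -98$)
$F{\left(h,g \right)} = \left(5 + g\right)^{2}$ ($F{\left(h,g \right)} = \left(g + 5\right)^{2} = \left(5 + g\right)^{2}$)
$k = 610$ ($k = -3 + \frac{\left(5 - 38\right)^{2} + 750}{3} = -3 + \frac{\left(-33\right)^{2} + 750}{3} = -3 + \frac{1089 + 750}{3} = -3 + \frac{1}{3} \cdot 1839 = -3 + 613 = 610$)
$\frac{2^{4} + k}{4282 + 10 \cdot 26} = \frac{2^{4} + 610}{4282 + 10 \cdot 26} = \frac{16 + 610}{4282 + 260} = \frac{626}{4542} = 626 \cdot \frac{1}{4542} = \frac{313}{2271}$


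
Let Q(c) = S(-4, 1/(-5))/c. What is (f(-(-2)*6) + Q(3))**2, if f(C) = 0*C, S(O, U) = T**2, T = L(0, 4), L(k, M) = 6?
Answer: 144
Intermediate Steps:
T = 6
S(O, U) = 36 (S(O, U) = 6**2 = 36)
f(C) = 0
Q(c) = 36/c
(f(-(-2)*6) + Q(3))**2 = (0 + 36/3)**2 = (0 + 36*(1/3))**2 = (0 + 12)**2 = 12**2 = 144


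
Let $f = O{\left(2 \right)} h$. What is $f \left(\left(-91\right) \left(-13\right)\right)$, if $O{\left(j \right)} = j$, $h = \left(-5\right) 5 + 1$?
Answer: $-56784$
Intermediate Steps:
$h = -24$ ($h = -25 + 1 = -24$)
$f = -48$ ($f = 2 \left(-24\right) = -48$)
$f \left(\left(-91\right) \left(-13\right)\right) = - 48 \left(\left(-91\right) \left(-13\right)\right) = \left(-48\right) 1183 = -56784$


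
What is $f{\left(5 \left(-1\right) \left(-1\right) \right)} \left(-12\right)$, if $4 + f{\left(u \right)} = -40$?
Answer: $528$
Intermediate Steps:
$f{\left(u \right)} = -44$ ($f{\left(u \right)} = -4 - 40 = -44$)
$f{\left(5 \left(-1\right) \left(-1\right) \right)} \left(-12\right) = \left(-44\right) \left(-12\right) = 528$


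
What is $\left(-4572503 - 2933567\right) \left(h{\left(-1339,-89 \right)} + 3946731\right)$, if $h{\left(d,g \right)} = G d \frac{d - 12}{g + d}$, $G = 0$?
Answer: $-29624439157170$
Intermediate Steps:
$h{\left(d,g \right)} = 0$ ($h{\left(d,g \right)} = 0 d \frac{d - 12}{g + d} = 0 \frac{-12 + d}{d + g} = 0$)
$\left(-4572503 - 2933567\right) \left(h{\left(-1339,-89 \right)} + 3946731\right) = \left(-4572503 - 2933567\right) \left(0 + 3946731\right) = \left(-7506070\right) 3946731 = -29624439157170$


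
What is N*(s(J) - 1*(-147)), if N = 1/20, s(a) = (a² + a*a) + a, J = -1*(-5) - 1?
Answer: 183/20 ≈ 9.1500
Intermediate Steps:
J = 4 (J = 5 - 1 = 4)
s(a) = a + 2*a² (s(a) = (a² + a²) + a = 2*a² + a = a + 2*a²)
N = 1/20 ≈ 0.050000
N*(s(J) - 1*(-147)) = (4*(1 + 2*4) - 1*(-147))/20 = (4*(1 + 8) + 147)/20 = (4*9 + 147)/20 = (36 + 147)/20 = (1/20)*183 = 183/20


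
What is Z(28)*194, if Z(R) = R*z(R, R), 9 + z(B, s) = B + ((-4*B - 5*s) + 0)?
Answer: -1265656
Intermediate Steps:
z(B, s) = -9 - 5*s - 3*B (z(B, s) = -9 + (B + ((-4*B - 5*s) + 0)) = -9 + (B + ((-5*s - 4*B) + 0)) = -9 + (B + (-5*s - 4*B)) = -9 + (-5*s - 3*B) = -9 - 5*s - 3*B)
Z(R) = R*(-9 - 8*R) (Z(R) = R*(-9 - 5*R - 3*R) = R*(-9 - 8*R))
Z(28)*194 = -1*28*(9 + 8*28)*194 = -1*28*(9 + 224)*194 = -1*28*233*194 = -6524*194 = -1265656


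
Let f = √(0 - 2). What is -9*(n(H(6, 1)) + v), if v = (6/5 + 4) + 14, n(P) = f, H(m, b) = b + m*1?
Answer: -864/5 - 9*I*√2 ≈ -172.8 - 12.728*I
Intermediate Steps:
H(m, b) = b + m
f = I*√2 (f = √(-2) = I*√2 ≈ 1.4142*I)
n(P) = I*√2
v = 96/5 (v = (6*(⅕) + 4) + 14 = (6/5 + 4) + 14 = 26/5 + 14 = 96/5 ≈ 19.200)
-9*(n(H(6, 1)) + v) = -9*(I*√2 + 96/5) = -9*(96/5 + I*√2) = -864/5 - 9*I*√2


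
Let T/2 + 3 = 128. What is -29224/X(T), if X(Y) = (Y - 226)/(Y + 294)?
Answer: -1987232/3 ≈ -6.6241e+5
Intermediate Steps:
T = 250 (T = -6 + 2*128 = -6 + 256 = 250)
X(Y) = (-226 + Y)/(294 + Y)
-29224/X(T) = -29224*(294 + 250)/(-226 + 250) = -29224/(24/544) = -29224/((1/544)*24) = -29224/3/68 = -29224*68/3 = -1987232/3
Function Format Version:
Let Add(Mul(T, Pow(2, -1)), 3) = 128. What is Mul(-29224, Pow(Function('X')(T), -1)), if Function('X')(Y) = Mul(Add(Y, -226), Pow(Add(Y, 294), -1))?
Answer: Rational(-1987232, 3) ≈ -6.6241e+5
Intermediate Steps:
T = 250 (T = Add(-6, Mul(2, 128)) = Add(-6, 256) = 250)
Function('X')(Y) = Mul(Pow(Add(294, Y), -1), Add(-226, Y)) (Function('X')(Y) = Mul(Add(-226, Y), Pow(Add(294, Y), -1)) = Mul(Pow(Add(294, Y), -1), Add(-226, Y)))
Mul(-29224, Pow(Function('X')(T), -1)) = Mul(-29224, Pow(Mul(Pow(Add(294, 250), -1), Add(-226, 250)), -1)) = Mul(-29224, Pow(Mul(Pow(544, -1), 24), -1)) = Mul(-29224, Pow(Mul(Rational(1, 544), 24), -1)) = Mul(-29224, Pow(Rational(3, 68), -1)) = Mul(-29224, Rational(68, 3)) = Rational(-1987232, 3)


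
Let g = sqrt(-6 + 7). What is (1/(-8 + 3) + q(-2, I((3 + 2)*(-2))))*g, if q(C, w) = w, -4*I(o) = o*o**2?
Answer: 1249/5 ≈ 249.80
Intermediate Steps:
I(o) = -o**3/4 (I(o) = -o*o**2/4 = -o**3/4)
g = 1 (g = sqrt(1) = 1)
(1/(-8 + 3) + q(-2, I((3 + 2)*(-2))))*g = (1/(-8 + 3) - (-8*(3 + 2)**3)/4)*1 = (1/(-5) - (5*(-2))**3/4)*1 = (-1/5 - 1/4*(-10)**3)*1 = (-1/5 - 1/4*(-1000))*1 = (-1/5 + 250)*1 = (1249/5)*1 = 1249/5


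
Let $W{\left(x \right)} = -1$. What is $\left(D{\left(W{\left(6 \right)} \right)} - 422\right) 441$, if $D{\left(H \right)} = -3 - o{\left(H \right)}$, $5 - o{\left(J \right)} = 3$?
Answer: $-188307$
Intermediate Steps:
$o{\left(J \right)} = 2$ ($o{\left(J \right)} = 5 - 3 = 2$)
$D{\left(H \right)} = -5$ ($D{\left(H \right)} = -3 - 2 = -5$)
$\left(D{\left(W{\left(6 \right)} \right)} - 422\right) 441 = \left(-5 - 422\right) 441 = \left(-427\right) 441 = -188307$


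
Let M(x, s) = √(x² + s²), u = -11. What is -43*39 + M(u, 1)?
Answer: -1677 + √122 ≈ -1666.0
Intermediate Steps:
M(x, s) = √(s² + x²)
-43*39 + M(u, 1) = -43*39 + √(1² + (-11)²) = -1677 + √(1 + 121) = -1677 + √122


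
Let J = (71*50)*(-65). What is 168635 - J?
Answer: 399385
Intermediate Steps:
J = -230750 (J = 3550*(-65) = -230750)
168635 - J = 168635 - 1*(-230750) = 168635 + 230750 = 399385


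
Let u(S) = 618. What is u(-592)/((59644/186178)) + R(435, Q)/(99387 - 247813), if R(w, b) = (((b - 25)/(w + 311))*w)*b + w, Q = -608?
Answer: 1591235546704473/825516172078 ≈ 1927.6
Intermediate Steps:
R(w, b) = w + b*w*(-25 + b)/(311 + w) (R(w, b) = (((-25 + b)/(311 + w))*w)*b + w = (w*(-25 + b)/(311 + w))*b + w = b*w*(-25 + b)/(311 + w) + w = w + b*w*(-25 + b)/(311 + w))
u(-592)/((59644/186178)) + R(435, Q)/(99387 - 247813) = 618/((59644/186178)) + (435*(311 + 435 + (-608)² - 25*(-608))/(311 + 435))/(99387 - 247813) = 618/((59644*(1/186178))) + (435*(311 + 435 + 369664 + 15200)/746)/(-148426) = 618/(29822/93089) + (435*(1/746)*385610)*(-1/148426) = 618*(93089/29822) + (83870175/373)*(-1/148426) = 28764501/14911 - 83870175/55362898 = 1591235546704473/825516172078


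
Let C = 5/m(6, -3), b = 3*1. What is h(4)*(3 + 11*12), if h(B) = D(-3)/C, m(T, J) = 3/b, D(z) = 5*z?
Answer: -405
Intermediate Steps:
b = 3
m(T, J) = 1 (m(T, J) = 3/3 = 3*(⅓) = 1)
C = 5 (C = 5/1 = 5*1 = 5)
h(B) = -3 (h(B) = (5*(-3))/5 = -15*⅕ = -3)
h(4)*(3 + 11*12) = -3*(3 + 11*12) = -3*(3 + 132) = -3*135 = -405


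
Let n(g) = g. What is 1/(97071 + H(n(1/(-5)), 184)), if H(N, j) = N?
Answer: 5/485354 ≈ 1.0302e-5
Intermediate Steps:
1/(97071 + H(n(1/(-5)), 184)) = 1/(97071 + 1/(-5)) = 1/(97071 - 1/5) = 1/(485354/5) = 5/485354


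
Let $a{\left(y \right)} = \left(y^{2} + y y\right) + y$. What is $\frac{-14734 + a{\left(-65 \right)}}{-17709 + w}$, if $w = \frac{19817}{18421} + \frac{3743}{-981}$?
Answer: $\frac{1052594361}{2936411615} \approx 0.35846$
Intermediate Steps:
$a{\left(y \right)} = y + 2 y^{2}$ ($a{\left(y \right)} = \left(y^{2} + y^{2}\right) + y = 2 y^{2} + y = y + 2 y^{2}$)
$w = - \frac{454214}{165789}$ ($w = 19817 \cdot \frac{1}{18421} + 3743 \left(- \frac{1}{981}\right) = \frac{19817}{18421} - \frac{3743}{981} = - \frac{454214}{165789} \approx -2.7397$)
$\frac{-14734 + a{\left(-65 \right)}}{-17709 + w} = \frac{-14734 - 65 \left(1 + 2 \left(-65\right)\right)}{-17709 - \frac{454214}{165789}} = \frac{-14734 - 65 \left(1 - 130\right)}{- \frac{2936411615}{165789}} = \left(-14734 - -8385\right) \left(- \frac{165789}{2936411615}\right) = \left(-14734 + 8385\right) \left(- \frac{165789}{2936411615}\right) = \left(-6349\right) \left(- \frac{165789}{2936411615}\right) = \frac{1052594361}{2936411615}$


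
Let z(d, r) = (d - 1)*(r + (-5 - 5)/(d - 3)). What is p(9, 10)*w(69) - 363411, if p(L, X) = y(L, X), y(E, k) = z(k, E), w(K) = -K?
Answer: -2576790/7 ≈ -3.6811e+5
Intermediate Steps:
z(d, r) = (-1 + d)*(r - 10/(-3 + d))
y(E, k) = (10 - 10*k + 3*E + E*k**2 - 4*E*k)/(-3 + k) (y(E, k) = (10 - 10*k + 3*E + E*k**2 - 4*k*E)/(-3 + k) = (10 - 10*k + 3*E + E*k**2 - 4*E*k)/(-3 + k))
p(L, X) = (10 - 10*X + 3*L + L*X**2 - 4*L*X)/(-3 + X)
p(9, 10)*w(69) - 363411 = ((10 - 10*10 + 3*9 + 9*10**2 - 4*9*10)/(-3 + 10))*(-1*69) - 363411 = ((10 - 100 + 27 + 9*100 - 360)/7)*(-69) - 363411 = ((10 - 100 + 27 + 900 - 360)/7)*(-69) - 363411 = ((1/7)*477)*(-69) - 363411 = (477/7)*(-69) - 363411 = -32913/7 - 363411 = -2576790/7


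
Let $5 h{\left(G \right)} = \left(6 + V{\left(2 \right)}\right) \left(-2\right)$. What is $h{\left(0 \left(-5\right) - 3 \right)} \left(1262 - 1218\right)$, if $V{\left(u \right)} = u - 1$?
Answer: $- \frac{616}{5} \approx -123.2$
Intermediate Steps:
$V{\left(u \right)} = -1 + u$
$h{\left(G \right)} = - \frac{14}{5}$ ($h{\left(G \right)} = \frac{\left(6 + \left(-1 + 2\right)\right) \left(-2\right)}{5} = \frac{\left(6 + 1\right) \left(-2\right)}{5} = \frac{7 \left(-2\right)}{5} = \frac{1}{5} \left(-14\right) = - \frac{14}{5}$)
$h{\left(0 \left(-5\right) - 3 \right)} \left(1262 - 1218\right) = - \frac{14 \left(1262 - 1218\right)}{5} = \left(- \frac{14}{5}\right) 44 = - \frac{616}{5}$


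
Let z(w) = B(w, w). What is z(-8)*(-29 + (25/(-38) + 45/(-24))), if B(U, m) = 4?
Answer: -4793/38 ≈ -126.13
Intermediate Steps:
z(w) = 4
z(-8)*(-29 + (25/(-38) + 45/(-24))) = 4*(-29 + (25/(-38) + 45/(-24))) = 4*(-29 + (25*(-1/38) + 45*(-1/24))) = 4*(-29 + (-25/38 - 15/8)) = 4*(-29 - 385/152) = 4*(-4793/152) = -4793/38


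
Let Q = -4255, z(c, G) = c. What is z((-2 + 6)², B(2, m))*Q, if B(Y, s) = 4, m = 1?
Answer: -68080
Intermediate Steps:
z((-2 + 6)², B(2, m))*Q = (-2 + 6)²*(-4255) = 4²*(-4255) = 16*(-4255) = -68080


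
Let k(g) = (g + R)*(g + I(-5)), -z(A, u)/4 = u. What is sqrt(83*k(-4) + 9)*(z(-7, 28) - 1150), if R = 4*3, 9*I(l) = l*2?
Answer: -1262*I*sqrt(30463)/3 ≈ -73422.0*I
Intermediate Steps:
I(l) = 2*l/9 (I(l) = (l*2)/9 = (2*l)/9 = 2*l/9)
z(A, u) = -4*u
R = 12
k(g) = (12 + g)*(-10/9 + g) (k(g) = (g + 12)*(g + (2/9)*(-5)) = (12 + g)*(g - 10/9) = (12 + g)*(-10/9 + g))
sqrt(83*k(-4) + 9)*(z(-7, 28) - 1150) = sqrt(83*(-40/3 + (-4)**2 + (98/9)*(-4)) + 9)*(-4*28 - 1150) = sqrt(83*(-40/3 + 16 - 392/9) + 9)*(-112 - 1150) = sqrt(83*(-368/9) + 9)*(-1262) = sqrt(-30544/9 + 9)*(-1262) = sqrt(-30463/9)*(-1262) = (I*sqrt(30463)/3)*(-1262) = -1262*I*sqrt(30463)/3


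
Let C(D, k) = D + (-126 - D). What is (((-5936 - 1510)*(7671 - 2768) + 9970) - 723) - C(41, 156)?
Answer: -36498365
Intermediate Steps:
C(D, k) = -126
(((-5936 - 1510)*(7671 - 2768) + 9970) - 723) - C(41, 156) = (((-5936 - 1510)*(7671 - 2768) + 9970) - 723) - 1*(-126) = ((-7446*4903 + 9970) - 723) + 126 = ((-36507738 + 9970) - 723) + 126 = (-36497768 - 723) + 126 = -36498491 + 126 = -36498365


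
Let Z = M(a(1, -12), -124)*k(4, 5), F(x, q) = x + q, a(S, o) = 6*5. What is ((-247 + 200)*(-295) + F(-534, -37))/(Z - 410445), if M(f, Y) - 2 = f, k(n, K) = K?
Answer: -13294/410285 ≈ -0.032402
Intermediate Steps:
a(S, o) = 30
F(x, q) = q + x
M(f, Y) = 2 + f
Z = 160 (Z = (2 + 30)*5 = 32*5 = 160)
((-247 + 200)*(-295) + F(-534, -37))/(Z - 410445) = ((-247 + 200)*(-295) + (-37 - 534))/(160 - 410445) = (-47*(-295) - 571)/(-410285) = (13865 - 571)*(-1/410285) = 13294*(-1/410285) = -13294/410285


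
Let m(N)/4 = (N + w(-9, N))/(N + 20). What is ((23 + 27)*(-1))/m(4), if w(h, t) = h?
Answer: 60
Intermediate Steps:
m(N) = 4*(-9 + N)/(20 + N) (m(N) = 4*((N - 9)/(N + 20)) = 4*((-9 + N)/(20 + N)) = 4*(-9 + N)/(20 + N))
((23 + 27)*(-1))/m(4) = ((23 + 27)*(-1))/((4*(-9 + 4)/(20 + 4))) = (50*(-1))/((4*(-5)/24)) = -50/(4*(1/24)*(-5)) = -50/(-5/6) = -50*(-6/5) = 60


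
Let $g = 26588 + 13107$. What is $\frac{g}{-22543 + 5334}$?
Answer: $- \frac{39695}{17209} \approx -2.3066$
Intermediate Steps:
$g = 39695$
$\frac{g}{-22543 + 5334} = \frac{39695}{-22543 + 5334} = \frac{39695}{-17209} = 39695 \left(- \frac{1}{17209}\right) = - \frac{39695}{17209}$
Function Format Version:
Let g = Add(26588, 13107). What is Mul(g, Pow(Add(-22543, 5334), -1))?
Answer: Rational(-39695, 17209) ≈ -2.3066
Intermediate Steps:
g = 39695
Mul(g, Pow(Add(-22543, 5334), -1)) = Mul(39695, Pow(Add(-22543, 5334), -1)) = Mul(39695, Pow(-17209, -1)) = Mul(39695, Rational(-1, 17209)) = Rational(-39695, 17209)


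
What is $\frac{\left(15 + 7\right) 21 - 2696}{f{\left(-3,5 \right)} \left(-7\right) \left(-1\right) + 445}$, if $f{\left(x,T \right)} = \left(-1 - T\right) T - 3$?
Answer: $- \frac{1117}{107} \approx -10.439$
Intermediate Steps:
$f{\left(x,T \right)} = -3 + T \left(-1 - T\right)$ ($f{\left(x,T \right)} = T \left(-1 - T\right) - 3 = -3 + T \left(-1 - T\right)$)
$\frac{\left(15 + 7\right) 21 - 2696}{f{\left(-3,5 \right)} \left(-7\right) \left(-1\right) + 445} = \frac{\left(15 + 7\right) 21 - 2696}{\left(-3 - 5 - 5^{2}\right) \left(-7\right) \left(-1\right) + 445} = \frac{22 \cdot 21 - 2696}{\left(-3 - 5 - 25\right) \left(-7\right) \left(-1\right) + 445} = \frac{462 - 2696}{\left(-3 - 5 - 25\right) \left(-7\right) \left(-1\right) + 445} = - \frac{2234}{\left(-33\right) \left(-7\right) \left(-1\right) + 445} = - \frac{2234}{231 \left(-1\right) + 445} = - \frac{2234}{-231 + 445} = - \frac{2234}{214} = \left(-2234\right) \frac{1}{214} = - \frac{1117}{107}$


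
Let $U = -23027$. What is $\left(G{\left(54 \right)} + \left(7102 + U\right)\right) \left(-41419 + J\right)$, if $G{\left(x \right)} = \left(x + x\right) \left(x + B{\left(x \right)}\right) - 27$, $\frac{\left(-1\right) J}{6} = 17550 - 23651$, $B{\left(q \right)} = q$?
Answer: $20638144$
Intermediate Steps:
$J = 36606$ ($J = - 6 \left(17550 - 23651\right) = \left(-6\right) \left(-6101\right) = 36606$)
$G{\left(x \right)} = -27 + 4 x^{2}$ ($G{\left(x \right)} = \left(x + x\right) \left(x + x\right) - 27 = 2 x 2 x - 27 = 4 x^{2} - 27 = -27 + 4 x^{2}$)
$\left(G{\left(54 \right)} + \left(7102 + U\right)\right) \left(-41419 + J\right) = \left(\left(-27 + 4 \cdot 54^{2}\right) + \left(7102 - 23027\right)\right) \left(-41419 + 36606\right) = \left(\left(-27 + 4 \cdot 2916\right) - 15925\right) \left(-4813\right) = \left(\left(-27 + 11664\right) - 15925\right) \left(-4813\right) = \left(11637 - 15925\right) \left(-4813\right) = \left(-4288\right) \left(-4813\right) = 20638144$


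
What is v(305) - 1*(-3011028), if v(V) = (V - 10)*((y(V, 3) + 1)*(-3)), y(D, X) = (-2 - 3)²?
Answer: 2988018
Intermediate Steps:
y(D, X) = 25 (y(D, X) = (-5)² = 25)
v(V) = 780 - 78*V (v(V) = (V - 10)*((25 + 1)*(-3)) = (-10 + V)*(26*(-3)) = (-10 + V)*(-78) = 780 - 78*V)
v(305) - 1*(-3011028) = (780 - 78*305) - 1*(-3011028) = (780 - 23790) + 3011028 = -23010 + 3011028 = 2988018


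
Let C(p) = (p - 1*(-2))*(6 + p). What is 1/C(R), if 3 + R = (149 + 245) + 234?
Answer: 1/395637 ≈ 2.5276e-6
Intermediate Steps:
R = 625 (R = -3 + ((149 + 245) + 234) = -3 + (394 + 234) = -3 + 628 = 625)
C(p) = (2 + p)*(6 + p) (C(p) = (p + 2)*(6 + p) = (2 + p)*(6 + p))
1/C(R) = 1/(12 + 625² + 8*625) = 1/(12 + 390625 + 5000) = 1/395637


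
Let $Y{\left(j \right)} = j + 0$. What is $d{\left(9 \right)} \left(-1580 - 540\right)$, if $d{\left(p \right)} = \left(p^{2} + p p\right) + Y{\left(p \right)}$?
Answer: $-362520$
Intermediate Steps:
$Y{\left(j \right)} = j$
$d{\left(p \right)} = p + 2 p^{2}$ ($d{\left(p \right)} = \left(p^{2} + p p\right) + p = \left(p^{2} + p^{2}\right) + p = 2 p^{2} + p = p + 2 p^{2}$)
$d{\left(9 \right)} \left(-1580 - 540\right) = 9 \left(1 + 2 \cdot 9\right) \left(-1580 - 540\right) = 9 \left(1 + 18\right) \left(-2120\right) = 9 \cdot 19 \left(-2120\right) = 171 \left(-2120\right) = -362520$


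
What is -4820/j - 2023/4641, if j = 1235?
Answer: -3215/741 ≈ -4.3387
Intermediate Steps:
-4820/j - 2023/4641 = -4820/1235 - 2023/4641 = -4820*1/1235 - 2023*1/4641 = -964/247 - 17/39 = -3215/741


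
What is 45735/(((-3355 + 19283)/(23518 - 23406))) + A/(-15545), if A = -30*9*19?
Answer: 1992704376/6190019 ≈ 321.92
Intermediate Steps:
A = -5130 (A = -270*19 = -5130)
45735/(((-3355 + 19283)/(23518 - 23406))) + A/(-15545) = 45735/(((-3355 + 19283)/(23518 - 23406))) - 5130/(-15545) = 45735/((15928/112)) - 5130*(-1/15545) = 45735/((15928*(1/112))) + 1026/3109 = 45735/(1991/14) + 1026/3109 = 45735*(14/1991) + 1026/3109 = 640290/1991 + 1026/3109 = 1992704376/6190019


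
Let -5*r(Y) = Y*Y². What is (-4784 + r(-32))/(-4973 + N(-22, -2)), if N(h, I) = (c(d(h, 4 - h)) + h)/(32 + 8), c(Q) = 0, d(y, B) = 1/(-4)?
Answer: -35392/99471 ≈ -0.35580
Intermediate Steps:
r(Y) = -Y³/5 (r(Y) = -Y*Y²/5 = -Y³/5)
d(y, B) = -¼
N(h, I) = h/40 (N(h, I) = (0 + h)/(32 + 8) = h/40)
(-4784 + r(-32))/(-4973 + N(-22, -2)) = (-4784 - ⅕*(-32)³)/(-4973 + (1/40)*(-22)) = (-4784 - ⅕*(-32768))/(-4973 - 11/20) = (-4784 + 32768/5)/(-99471/20) = (8848/5)*(-20/99471) = -35392/99471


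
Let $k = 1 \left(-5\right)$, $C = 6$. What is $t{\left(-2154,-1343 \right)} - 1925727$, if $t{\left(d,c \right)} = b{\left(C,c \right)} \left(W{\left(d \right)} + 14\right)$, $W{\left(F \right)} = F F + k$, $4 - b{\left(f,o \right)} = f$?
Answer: $-11205177$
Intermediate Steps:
$b{\left(f,o \right)} = 4 - f$
$k = -5$
$W{\left(F \right)} = -5 + F^{2}$ ($W{\left(F \right)} = F F - 5 = F^{2} - 5 = -5 + F^{2}$)
$t{\left(d,c \right)} = -18 - 2 d^{2}$ ($t{\left(d,c \right)} = \left(4 - 6\right) \left(\left(-5 + d^{2}\right) + 14\right) = \left(4 - 6\right) \left(9 + d^{2}\right) = - 2 \left(9 + d^{2}\right) = -18 - 2 d^{2}$)
$t{\left(-2154,-1343 \right)} - 1925727 = \left(-18 - 2 \left(-2154\right)^{2}\right) - 1925727 = \left(-18 - 9279432\right) - 1925727 = -9279450 - 1925727 = -11205177$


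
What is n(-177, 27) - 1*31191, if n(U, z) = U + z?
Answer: -31341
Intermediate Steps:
n(-177, 27) - 1*31191 = (-177 + 27) - 1*31191 = -150 - 31191 = -31341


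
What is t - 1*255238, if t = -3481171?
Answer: -3736409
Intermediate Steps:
t - 1*255238 = -3481171 - 1*255238 = -3481171 - 255238 = -3736409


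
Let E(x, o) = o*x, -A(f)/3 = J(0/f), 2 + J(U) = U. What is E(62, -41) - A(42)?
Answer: -2548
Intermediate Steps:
J(U) = -2 + U
A(f) = 6 (A(f) = -3*(-2 + 0/f) = -3*(-2 + 0) = -3*(-2) = 6)
E(62, -41) - A(42) = -41*62 - 1*6 = -2542 - 6 = -2548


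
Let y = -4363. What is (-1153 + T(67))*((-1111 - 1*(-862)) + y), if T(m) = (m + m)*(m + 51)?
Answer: -67607308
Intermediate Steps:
T(m) = 2*m*(51 + m) (T(m) = (2*m)*(51 + m) = 2*m*(51 + m))
(-1153 + T(67))*((-1111 - 1*(-862)) + y) = (-1153 + 2*67*(51 + 67))*((-1111 - 1*(-862)) - 4363) = (-1153 + 2*67*118)*((-1111 + 862) - 4363) = (-1153 + 15812)*(-249 - 4363) = 14659*(-4612) = -67607308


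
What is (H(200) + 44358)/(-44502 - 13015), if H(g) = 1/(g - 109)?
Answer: -4036579/5234047 ≈ -0.77122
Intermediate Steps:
H(g) = 1/(-109 + g)
(H(200) + 44358)/(-44502 - 13015) = (1/(-109 + 200) + 44358)/(-44502 - 13015) = (1/91 + 44358)/(-57517) = (1/91 + 44358)*(-1/57517) = (4036579/91)*(-1/57517) = -4036579/5234047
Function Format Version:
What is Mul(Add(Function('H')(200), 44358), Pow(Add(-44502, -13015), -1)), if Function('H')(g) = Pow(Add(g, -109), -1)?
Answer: Rational(-4036579, 5234047) ≈ -0.77122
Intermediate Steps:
Function('H')(g) = Pow(Add(-109, g), -1)
Mul(Add(Function('H')(200), 44358), Pow(Add(-44502, -13015), -1)) = Mul(Add(Pow(Add(-109, 200), -1), 44358), Pow(Add(-44502, -13015), -1)) = Mul(Add(Pow(91, -1), 44358), Pow(-57517, -1)) = Mul(Add(Rational(1, 91), 44358), Rational(-1, 57517)) = Mul(Rational(4036579, 91), Rational(-1, 57517)) = Rational(-4036579, 5234047)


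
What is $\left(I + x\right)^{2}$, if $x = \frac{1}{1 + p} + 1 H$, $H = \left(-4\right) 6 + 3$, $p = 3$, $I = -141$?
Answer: $\frac{418609}{16} \approx 26163.0$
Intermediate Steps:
$H = -21$ ($H = -24 + 3 = -21$)
$x = - \frac{83}{4}$ ($x = \frac{1}{1 + 3} + 1 \left(-21\right) = \frac{1}{4} - 21 = - \frac{83}{4} \approx -20.75$)
$\left(I + x\right)^{2} = \left(-141 - \frac{83}{4}\right)^{2} = \left(- \frac{647}{4}\right)^{2} = \frac{418609}{16}$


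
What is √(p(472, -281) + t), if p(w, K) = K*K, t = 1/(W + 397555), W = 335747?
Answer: √4717760276971594/244434 ≈ 281.00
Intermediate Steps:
t = 1/733302 (t = 1/(335747 + 397555) = 1/733302 ≈ 1.3637e-6)
p(w, K) = K²
√(p(472, -281) + t) = √((-281)² + 1/733302) = √(78961 + 1/733302) = √(57902259223/733302) = √4717760276971594/244434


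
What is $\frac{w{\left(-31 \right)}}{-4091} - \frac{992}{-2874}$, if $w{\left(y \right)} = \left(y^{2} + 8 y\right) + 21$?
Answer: $\frac{974378}{5878767} \approx 0.16575$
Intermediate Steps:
$w{\left(y \right)} = 21 + y^{2} + 8 y$
$\frac{w{\left(-31 \right)}}{-4091} - \frac{992}{-2874} = \frac{21 + \left(-31\right)^{2} + 8 \left(-31\right)}{-4091} - \frac{992}{-2874} = \left(21 + 961 - 248\right) \left(- \frac{1}{4091}\right) - - \frac{496}{1437} = 734 \left(- \frac{1}{4091}\right) + \frac{496}{1437} = - \frac{734}{4091} + \frac{496}{1437} = \frac{974378}{5878767}$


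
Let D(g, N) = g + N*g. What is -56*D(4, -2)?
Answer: 224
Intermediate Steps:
-56*D(4, -2) = -224*(1 - 2) = -224*(-1) = -56*(-4) = 224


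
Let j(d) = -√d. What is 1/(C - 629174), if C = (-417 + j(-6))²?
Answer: -I/(834*√6 + 455291*I) ≈ -2.1964e-6 - 9.855e-9*I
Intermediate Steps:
C = (-417 - I*√6)² (C = (-417 - √(-6))² = (-417 - I*√6)² ≈ 1.7388e+5 + 2043.0*I)
1/(C - 629174) = 1/((417 + I*√6)² - 629174) = 1/(-629174 + (417 + I*√6)²)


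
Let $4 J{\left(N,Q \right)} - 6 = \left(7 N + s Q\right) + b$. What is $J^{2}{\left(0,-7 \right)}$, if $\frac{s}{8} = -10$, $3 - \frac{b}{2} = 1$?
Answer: $\frac{81225}{4} \approx 20306.0$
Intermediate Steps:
$b = 4$ ($b = 6 - 2 = 4$)
$s = -80$ ($s = 8 \left(-10\right) = -80$)
$J{\left(N,Q \right)} = \frac{5}{2} - 20 Q + \frac{7 N}{4}$ ($J{\left(N,Q \right)} = \frac{3}{2} + \frac{\left(7 N - 80 Q\right) + 4}{4} = \frac{3}{2} + \frac{\left(- 80 Q + 7 N\right) + 4}{4} = \frac{3}{2} + \frac{4 - 80 Q + 7 N}{4} = \frac{3}{2} + \left(1 - 20 Q + \frac{7 N}{4}\right) = \frac{5}{2} - 20 Q + \frac{7 N}{4}$)
$J^{2}{\left(0,-7 \right)} = \left(\frac{5}{2} - -140 + \frac{7}{4} \cdot 0\right)^{2} = \left(\frac{5}{2} + 140 + 0\right)^{2} = \left(\frac{285}{2}\right)^{2} = \frac{81225}{4}$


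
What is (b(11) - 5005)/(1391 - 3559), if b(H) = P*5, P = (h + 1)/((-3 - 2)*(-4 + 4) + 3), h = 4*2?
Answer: 2495/1084 ≈ 2.3017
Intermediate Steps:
h = 8
P = 3 (P = (8 + 1)/((-3 - 2)*(-4 + 4) + 3) = 9/(-5*0 + 3) = 9/(0 + 3) = 9/3 = 9*(⅓) = 3)
b(H) = 15 (b(H) = 3*5 = 15)
(b(11) - 5005)/(1391 - 3559) = (15 - 5005)/(1391 - 3559) = -4990/(-2168) = -4990*(-1/2168) = 2495/1084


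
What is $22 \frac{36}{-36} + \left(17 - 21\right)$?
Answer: $-26$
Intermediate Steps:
$22 \frac{36}{-36} + \left(17 - 21\right) = 22 \cdot 36 \left(- \frac{1}{36}\right) - 4 = 22 \left(-1\right) - 4 = -22 - 4 = -26$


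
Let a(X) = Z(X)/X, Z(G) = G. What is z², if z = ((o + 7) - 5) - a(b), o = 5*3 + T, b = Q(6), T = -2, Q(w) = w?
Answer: 196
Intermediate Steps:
b = 6
a(X) = 1 (a(X) = X/X = 1)
o = 13 (o = 5*3 - 2 = 15 - 2 = 13)
z = 14 (z = ((13 + 7) - 5) - 1*1 = (20 - 5) - 1 = 15 - 1 = 14)
z² = 14² = 196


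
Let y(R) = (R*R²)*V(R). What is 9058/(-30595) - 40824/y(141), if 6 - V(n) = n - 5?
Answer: -12220947578/41294040905 ≈ -0.29595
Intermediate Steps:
V(n) = 11 - n (V(n) = 6 - (n - 5) = 6 - (-5 + n) = 6 + (5 - n) = 11 - n)
y(R) = R³*(11 - R) (y(R) = (R*R²)*(11 - R) = R³*(11 - R))
9058/(-30595) - 40824/y(141) = 9058/(-30595) - 40824*1/(2803221*(11 - 1*141)) = 9058*(-1/30595) - 40824*1/(2803221*(11 - 141)) = -9058/30595 - 40824/(2803221*(-130)) = -9058/30595 - 40824/(-364418730) = -9058/30595 - 40824*(-1/364418730) = -9058/30595 + 756/6748495 = -12220947578/41294040905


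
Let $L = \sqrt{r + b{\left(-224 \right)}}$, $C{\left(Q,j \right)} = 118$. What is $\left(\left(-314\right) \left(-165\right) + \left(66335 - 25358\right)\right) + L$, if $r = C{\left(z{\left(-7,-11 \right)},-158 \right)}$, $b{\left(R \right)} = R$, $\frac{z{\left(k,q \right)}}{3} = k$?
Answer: $92787 + i \sqrt{106} \approx 92787.0 + 10.296 i$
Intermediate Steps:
$z{\left(k,q \right)} = 3 k$
$r = 118$
$L = i \sqrt{106}$ ($L = \sqrt{118 - 224} = \sqrt{-106} = i \sqrt{106} \approx 10.296 i$)
$\left(\left(-314\right) \left(-165\right) + \left(66335 - 25358\right)\right) + L = \left(\left(-314\right) \left(-165\right) + \left(66335 - 25358\right)\right) + i \sqrt{106} = \left(51810 + \left(66335 - 25358\right)\right) + i \sqrt{106} = \left(51810 + 40977\right) + i \sqrt{106} = 92787 + i \sqrt{106}$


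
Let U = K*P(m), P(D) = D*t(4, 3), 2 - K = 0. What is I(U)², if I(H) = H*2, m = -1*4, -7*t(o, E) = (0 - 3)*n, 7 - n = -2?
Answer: 186624/49 ≈ 3808.7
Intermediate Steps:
K = 2 (K = 2 - 1*0 = 2 + 0 = 2)
n = 9 (n = 7 - 1*(-2) = 7 + 2 = 9)
t(o, E) = 27/7 (t(o, E) = -(0 - 3)*9/7 = -(-3)*9/7 = -⅐*(-27) = 27/7)
m = -4
P(D) = 27*D/7 (P(D) = D*(27/7) = 27*D/7)
U = -216/7 (U = 2*((27/7)*(-4)) = 2*(-108/7) = -216/7 ≈ -30.857)
I(H) = 2*H
I(U)² = (2*(-216/7))² = (-432/7)² = 186624/49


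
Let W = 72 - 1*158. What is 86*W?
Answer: -7396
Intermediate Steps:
W = -86 (W = 72 - 158 = -86)
86*W = 86*(-86) = -7396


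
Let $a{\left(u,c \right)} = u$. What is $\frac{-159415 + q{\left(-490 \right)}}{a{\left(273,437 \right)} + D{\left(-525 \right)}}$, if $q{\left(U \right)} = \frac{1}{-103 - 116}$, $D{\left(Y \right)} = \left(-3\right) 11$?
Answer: $- \frac{17455943}{26280} \approx -664.23$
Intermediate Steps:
$D{\left(Y \right)} = -33$
$q{\left(U \right)} = - \frac{1}{219}$ ($q{\left(U \right)} = \frac{1}{-219} = - \frac{1}{219}$)
$\frac{-159415 + q{\left(-490 \right)}}{a{\left(273,437 \right)} + D{\left(-525 \right)}} = \frac{-159415 - \frac{1}{219}}{273 - 33} = - \frac{34911886}{219 \cdot 240} = \left(- \frac{34911886}{219}\right) \frac{1}{240} = - \frac{17455943}{26280}$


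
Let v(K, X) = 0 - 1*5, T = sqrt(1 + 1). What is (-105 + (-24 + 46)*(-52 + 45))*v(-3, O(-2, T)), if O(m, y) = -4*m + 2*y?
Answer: 1295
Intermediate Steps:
T = sqrt(2) ≈ 1.4142
v(K, X) = -5 (v(K, X) = 0 - 5 = -5)
(-105 + (-24 + 46)*(-52 + 45))*v(-3, O(-2, T)) = (-105 + (-24 + 46)*(-52 + 45))*(-5) = (-105 + 22*(-7))*(-5) = (-105 - 154)*(-5) = -259*(-5) = 1295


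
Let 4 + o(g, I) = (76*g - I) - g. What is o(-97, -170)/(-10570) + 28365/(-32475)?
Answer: -919377/4576810 ≈ -0.20088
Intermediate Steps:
o(g, I) = -4 - I + 75*g (o(g, I) = -4 + ((76*g - I) - g) = -4 + ((-I + 76*g) - g) = -4 + (-I + 75*g) = -4 - I + 75*g)
o(-97, -170)/(-10570) + 28365/(-32475) = (-4 - 1*(-170) + 75*(-97))/(-10570) + 28365/(-32475) = (-4 + 170 - 7275)*(-1/10570) + 28365*(-1/32475) = -7109*(-1/10570) - 1891/2165 = 7109/10570 - 1891/2165 = -919377/4576810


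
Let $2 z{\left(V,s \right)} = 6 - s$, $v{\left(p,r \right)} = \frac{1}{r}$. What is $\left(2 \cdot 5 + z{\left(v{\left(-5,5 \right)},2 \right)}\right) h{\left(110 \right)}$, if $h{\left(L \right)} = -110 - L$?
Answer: $-2640$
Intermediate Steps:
$z{\left(V,s \right)} = 3 - \frac{s}{2}$ ($z{\left(V,s \right)} = \frac{6 - s}{2} = 3 - \frac{s}{2}$)
$\left(2 \cdot 5 + z{\left(v{\left(-5,5 \right)},2 \right)}\right) h{\left(110 \right)} = \left(2 \cdot 5 + \left(3 - 1\right)\right) \left(-110 - 110\right) = \left(10 + \left(3 - 1\right)\right) \left(-110 - 110\right) = \left(10 + 2\right) \left(-220\right) = 12 \left(-220\right) = -2640$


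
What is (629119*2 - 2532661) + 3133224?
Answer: 1858801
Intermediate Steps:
(629119*2 - 2532661) + 3133224 = (1258238 - 2532661) + 3133224 = -1274423 + 3133224 = 1858801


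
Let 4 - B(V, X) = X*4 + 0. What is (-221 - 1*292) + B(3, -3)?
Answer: -497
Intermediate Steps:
B(V, X) = 4 - 4*X (B(V, X) = 4 - (X*4 + 0) = 4 - (4*X + 0) = 4 - 4*X)
(-221 - 1*292) + B(3, -3) = (-221 - 1*292) + (4 - 4*(-3)) = (-221 - 292) + (4 + 12) = -513 + 16 = -497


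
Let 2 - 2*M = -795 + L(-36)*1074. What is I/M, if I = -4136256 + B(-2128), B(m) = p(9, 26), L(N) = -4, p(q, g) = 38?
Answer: -8272436/5093 ≈ -1624.3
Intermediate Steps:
B(m) = 38
I = -4136218 (I = -4136256 + 38 = -4136218)
M = 5093/2 (M = 1 - (-795 - 4*1074)/2 = 1 - (-795 - 4296)/2 = 1 - 1/2*(-5091) = 1 + 5091/2 = 5093/2 ≈ 2546.5)
I/M = -4136218/5093/2 = -4136218*2/5093 = -8272436/5093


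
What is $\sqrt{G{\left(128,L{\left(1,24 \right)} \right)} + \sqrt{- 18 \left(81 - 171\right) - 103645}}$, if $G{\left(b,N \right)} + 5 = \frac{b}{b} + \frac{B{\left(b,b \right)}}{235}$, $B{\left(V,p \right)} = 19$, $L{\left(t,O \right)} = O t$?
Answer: $\frac{\sqrt{-216435 + 276125 i \sqrt{4081}}}{235} \approx 12.56 + 12.715 i$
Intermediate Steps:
$G{\left(b,N \right)} = - \frac{921}{235}$ ($G{\left(b,N \right)} = -5 + \left(\frac{b}{b} + \frac{19}{235}\right) = -5 + \left(1 + 19 \cdot \frac{1}{235}\right) = -5 + \left(1 + \frac{19}{235}\right) = -5 + \frac{254}{235} = - \frac{921}{235}$)
$\sqrt{G{\left(128,L{\left(1,24 \right)} \right)} + \sqrt{- 18 \left(81 - 171\right) - 103645}} = \sqrt{- \frac{921}{235} + \sqrt{- 18 \left(81 - 171\right) - 103645}} = \sqrt{- \frac{921}{235} + \sqrt{\left(-18\right) \left(-90\right) - 103645}} = \sqrt{- \frac{921}{235} + \sqrt{1620 - 103645}} = \sqrt{- \frac{921}{235} + \sqrt{-102025}} = \sqrt{- \frac{921}{235} + 5 i \sqrt{4081}}$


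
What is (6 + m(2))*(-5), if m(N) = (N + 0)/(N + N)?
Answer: -65/2 ≈ -32.500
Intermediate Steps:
m(N) = ½ (m(N) = N/((2*N)) = N*(1/(2*N)) = ½)
(6 + m(2))*(-5) = (6 + ½)*(-5) = (13/2)*(-5) = -65/2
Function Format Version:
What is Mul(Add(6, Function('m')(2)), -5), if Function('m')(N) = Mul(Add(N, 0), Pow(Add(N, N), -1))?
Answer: Rational(-65, 2) ≈ -32.500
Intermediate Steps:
Function('m')(N) = Rational(1, 2) (Function('m')(N) = Mul(N, Pow(Mul(2, N), -1)) = Mul(N, Mul(Rational(1, 2), Pow(N, -1))) = Rational(1, 2))
Mul(Add(6, Function('m')(2)), -5) = Mul(Add(6, Rational(1, 2)), -5) = Mul(Rational(13, 2), -5) = Rational(-65, 2)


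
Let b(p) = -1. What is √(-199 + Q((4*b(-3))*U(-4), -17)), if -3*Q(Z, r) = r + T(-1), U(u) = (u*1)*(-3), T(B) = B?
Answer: I*√193 ≈ 13.892*I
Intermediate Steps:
U(u) = -3*u (U(u) = u*(-3) = -3*u)
Q(Z, r) = ⅓ - r/3 (Q(Z, r) = -(r - 1)/3 = -(-1 + r)/3 = ⅓ - r/3)
√(-199 + Q((4*b(-3))*U(-4), -17)) = √(-199 + (⅓ - ⅓*(-17))) = √(-199 + (⅓ + 17/3)) = √(-199 + 6) = √(-193) = I*√193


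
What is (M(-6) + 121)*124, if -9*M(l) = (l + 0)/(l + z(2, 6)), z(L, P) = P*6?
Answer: 675304/45 ≈ 15007.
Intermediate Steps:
z(L, P) = 6*P
M(l) = -l/(9*(36 + l)) (M(l) = -(l + 0)/(9*(l + 6*6)) = -l/(9*(l + 36)) = -l/(9*(36 + l)))
(M(-6) + 121)*124 = (-1*(-6)/(324 + 9*(-6)) + 121)*124 = (-1*(-6)/(324 - 54) + 121)*124 = (-1*(-6)/270 + 121)*124 = (-1*(-6)*1/270 + 121)*124 = (1/45 + 121)*124 = (5446/45)*124 = 675304/45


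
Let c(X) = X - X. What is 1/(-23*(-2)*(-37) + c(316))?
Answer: -1/1702 ≈ -0.00058754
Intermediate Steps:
c(X) = 0
1/(-23*(-2)*(-37) + c(316)) = 1/(-23*(-2)*(-37) + 0) = 1/(46*(-37) + 0) = 1/(-1702 + 0) = 1/(-1702) = -1/1702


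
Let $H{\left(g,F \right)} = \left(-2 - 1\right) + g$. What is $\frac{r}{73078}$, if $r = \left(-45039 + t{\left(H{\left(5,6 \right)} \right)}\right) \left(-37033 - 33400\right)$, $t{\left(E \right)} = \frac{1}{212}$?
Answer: $\frac{672513089611}{15492536} \approx 43409.0$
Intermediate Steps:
$H{\left(g,F \right)} = -3 + g$
$t{\left(E \right)} = \frac{1}{212}$
$r = \frac{672513089611}{212}$ ($r = \left(-45039 + \frac{1}{212}\right) \left(-37033 - 33400\right) = \left(- \frac{9548267}{212}\right) \left(-70433\right) = \frac{672513089611}{212} \approx 3.1722 \cdot 10^{9}$)
$\frac{r}{73078} = \frac{672513089611}{212 \cdot 73078} = \frac{672513089611}{212} \cdot \frac{1}{73078} = \frac{672513089611}{15492536}$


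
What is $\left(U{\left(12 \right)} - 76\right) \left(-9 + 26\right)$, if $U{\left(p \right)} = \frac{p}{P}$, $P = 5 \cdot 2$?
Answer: $- \frac{6358}{5} \approx -1271.6$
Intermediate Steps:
$P = 10$
$U{\left(p \right)} = \frac{p}{10}$
$\left(U{\left(12 \right)} - 76\right) \left(-9 + 26\right) = \left(\frac{1}{10} \cdot 12 - 76\right) \left(-9 + 26\right) = \left(\frac{6}{5} - 76\right) 17 = \left(- \frac{374}{5}\right) 17 = - \frac{6358}{5}$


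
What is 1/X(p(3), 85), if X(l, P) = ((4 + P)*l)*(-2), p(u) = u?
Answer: -1/534 ≈ -0.0018727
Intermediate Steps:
X(l, P) = -2*l*(4 + P) (X(l, P) = (l*(4 + P))*(-2) = -2*l*(4 + P))
1/X(p(3), 85) = 1/(-2*3*(4 + 85)) = 1/(-2*3*89) = 1/(-534) = -1/534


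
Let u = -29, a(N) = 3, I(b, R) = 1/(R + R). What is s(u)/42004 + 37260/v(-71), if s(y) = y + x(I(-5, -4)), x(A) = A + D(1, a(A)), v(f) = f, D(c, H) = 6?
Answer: -12520565455/23858272 ≈ -524.79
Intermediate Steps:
I(b, R) = 1/(2*R)
x(A) = 6 + A (x(A) = A + 6 = 6 + A)
s(y) = 47/8 + y (s(y) = y + (6 + (½)/(-4)) = y + (6 + (½)*(-¼)) = y + (6 - ⅛) = y + 47/8 = 47/8 + y)
s(u)/42004 + 37260/v(-71) = (47/8 - 29)/42004 + 37260/(-71) = -185/8*1/42004 + 37260*(-1/71) = -185/336032 - 37260/71 = -12520565455/23858272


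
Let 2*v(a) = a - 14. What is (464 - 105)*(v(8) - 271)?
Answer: -98366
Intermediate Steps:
v(a) = -7 + a/2 (v(a) = (a - 14)/2 = (-14 + a)/2 = -7 + a/2)
(464 - 105)*(v(8) - 271) = (464 - 105)*((-7 + (½)*8) - 271) = 359*((-7 + 4) - 271) = 359*(-3 - 271) = 359*(-274) = -98366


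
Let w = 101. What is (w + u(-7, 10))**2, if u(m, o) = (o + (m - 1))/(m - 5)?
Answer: 366025/36 ≈ 10167.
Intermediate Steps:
u(m, o) = (-1 + m + o)/(-5 + m) (u(m, o) = (o + (-1 + m))/(-5 + m) = (-1 + m + o)/(-5 + m))
(w + u(-7, 10))**2 = (101 + (-1 - 7 + 10)/(-5 - 7))**2 = (101 + 2/(-12))**2 = (101 - 1/12*2)**2 = (101 - 1/6)**2 = (605/6)**2 = 366025/36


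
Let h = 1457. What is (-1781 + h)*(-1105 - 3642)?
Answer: 1538028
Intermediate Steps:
(-1781 + h)*(-1105 - 3642) = (-1781 + 1457)*(-1105 - 3642) = -324*(-4747) = 1538028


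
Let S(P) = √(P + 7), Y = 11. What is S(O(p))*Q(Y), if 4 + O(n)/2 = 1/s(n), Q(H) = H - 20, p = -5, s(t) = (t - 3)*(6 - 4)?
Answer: -27*I*√2/4 ≈ -9.5459*I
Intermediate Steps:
s(t) = -6 + 2*t (s(t) = (-3 + t)*2 = -6 + 2*t)
Q(H) = -20 + H
O(n) = -8 + 2/(-6 + 2*n)
S(P) = √(7 + P)
S(O(p))*Q(Y) = √(7 + (25 - 8*(-5))/(-3 - 5))*(-20 + 11) = √(7 + (25 + 40)/(-8))*(-9) = √(7 - ⅛*65)*(-9) = √(7 - 65/8)*(-9) = √(-9/8)*(-9) = (3*I*√2/4)*(-9) = -27*I*√2/4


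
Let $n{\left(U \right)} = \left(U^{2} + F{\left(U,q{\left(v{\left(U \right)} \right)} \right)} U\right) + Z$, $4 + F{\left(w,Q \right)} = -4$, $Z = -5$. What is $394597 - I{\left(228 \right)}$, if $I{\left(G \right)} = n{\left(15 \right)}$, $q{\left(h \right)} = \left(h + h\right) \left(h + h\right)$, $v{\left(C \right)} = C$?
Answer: $394497$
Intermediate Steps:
$q{\left(h \right)} = 4 h^{2}$ ($q{\left(h \right)} = 2 h 2 h = 4 h^{2}$)
$F{\left(w,Q \right)} = -8$ ($F{\left(w,Q \right)} = -4 - 4 = -8$)
$n{\left(U \right)} = -5 + U^{2} - 8 U$ ($n{\left(U \right)} = \left(U^{2} - 8 U\right) - 5 = -5 + U^{2} - 8 U$)
$I{\left(G \right)} = 100$ ($I{\left(G \right)} = -5 + 15^{2} - 120 = -5 + 225 - 120 = 100$)
$394597 - I{\left(228 \right)} = 394597 - 100 = 394497$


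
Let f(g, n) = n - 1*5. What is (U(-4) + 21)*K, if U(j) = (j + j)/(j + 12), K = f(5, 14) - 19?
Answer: -200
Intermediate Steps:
f(g, n) = -5 + n (f(g, n) = n - 5 = -5 + n)
K = -10 (K = (-5 + 14) - 19 = 9 - 19 = -10)
U(j) = 2*j/(12 + j) (U(j) = (2*j)/(12 + j) = 2*j/(12 + j))
(U(-4) + 21)*K = (2*(-4)/(12 - 4) + 21)*(-10) = (2*(-4)/8 + 21)*(-10) = (2*(-4)*(⅛) + 21)*(-10) = (-1 + 21)*(-10) = 20*(-10) = -200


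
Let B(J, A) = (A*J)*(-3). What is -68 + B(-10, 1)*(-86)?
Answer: -2648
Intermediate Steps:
B(J, A) = -3*A*J
-68 + B(-10, 1)*(-86) = -68 - 3*1*(-10)*(-86) = -68 + 30*(-86) = -68 - 2580 = -2648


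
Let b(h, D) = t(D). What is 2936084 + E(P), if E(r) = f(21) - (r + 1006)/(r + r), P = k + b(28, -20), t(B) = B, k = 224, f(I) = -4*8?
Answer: 598954003/204 ≈ 2.9360e+6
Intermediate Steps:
f(I) = -32
b(h, D) = D
P = 204 (P = 224 - 20 = 204)
E(r) = -32 - (1006 + r)/(2*r) (E(r) = -32 - (r + 1006)/(r + r) = -32 - (1006 + r)/(2*r))
2936084 + E(P) = 2936084 + (-65/2 - 503/204) = 2936084 - 7133/204 = 598954003/204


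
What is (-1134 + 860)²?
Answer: 75076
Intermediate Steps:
(-1134 + 860)² = (-274)² = 75076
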